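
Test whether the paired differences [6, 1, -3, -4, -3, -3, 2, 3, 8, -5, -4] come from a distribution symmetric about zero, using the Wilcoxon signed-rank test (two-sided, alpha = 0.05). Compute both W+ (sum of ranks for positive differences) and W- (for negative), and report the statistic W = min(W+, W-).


Step 1: Drop any zero differences (none here) and take |d_i|.
|d| = [6, 1, 3, 4, 3, 3, 2, 3, 8, 5, 4]
Step 2: Midrank |d_i| (ties get averaged ranks).
ranks: |6|->10, |1|->1, |3|->4.5, |4|->7.5, |3|->4.5, |3|->4.5, |2|->2, |3|->4.5, |8|->11, |5|->9, |4|->7.5
Step 3: Attach original signs; sum ranks with positive sign and with negative sign.
W+ = 10 + 1 + 2 + 4.5 + 11 = 28.5
W- = 4.5 + 7.5 + 4.5 + 4.5 + 9 + 7.5 = 37.5
(Check: W+ + W- = 66 should equal n(n+1)/2 = 66.)
Step 4: Test statistic W = min(W+, W-) = 28.5.
Step 5: Ties in |d|, so use the tie-corrected normal approximation.
        E[W] = n(n+1)/4 = 11*12/4 = 33.
        Tie groups: |d|=3 (t=4), |d|=4 (t=2); sum(t^3 - t) = 66.
        Var[W] = n(n+1)(2n+1)/24 - sum(t^3-t)/48 = 3036/24 - 66/48 = 125.125.
        z = (W - E[W]) / sqrt(Var[W]) = (28.5 - 33) / 11.1859 = -0.4023.
        Two-sided p = 2*Phi(z) = 0.687470.
Step 6: alpha = 0.05. fail to reject H0.

W+ = 28.5, W- = 37.5, W = min = 28.5, p = 0.687470, fail to reject H0.


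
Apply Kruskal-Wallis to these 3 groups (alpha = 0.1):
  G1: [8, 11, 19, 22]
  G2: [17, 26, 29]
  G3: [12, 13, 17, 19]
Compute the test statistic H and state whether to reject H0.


Step 1: Combine all N = 11 observations and assign midranks.
sorted (value, group, rank): (8,G1,1), (11,G1,2), (12,G3,3), (13,G3,4), (17,G2,5.5), (17,G3,5.5), (19,G1,7.5), (19,G3,7.5), (22,G1,9), (26,G2,10), (29,G2,11)
Step 2: Sum ranks within each group.
R_1 = 19.5 (n_1 = 4)
R_2 = 26.5 (n_2 = 3)
R_3 = 20 (n_3 = 4)
Step 3: H = 12/(N(N+1)) * sum(R_i^2/n_i) - 3(N+1)
     = 12/(11*12) * (19.5^2/4 + 26.5^2/3 + 20^2/4) - 3*12
     = 0.090909 * 429.146 - 36
     = 3.013258.
Step 4: Ties present; correction factor C = 1 - 12/(11^3 - 11) = 0.990909. Corrected H = 3.013258 / 0.990909 = 3.040902.
Step 5: Under H0, H ~ chi^2(2); p-value = 0.218613.
Step 6: alpha = 0.1. fail to reject H0.

H = 3.0409, df = 2, p = 0.218613, fail to reject H0.


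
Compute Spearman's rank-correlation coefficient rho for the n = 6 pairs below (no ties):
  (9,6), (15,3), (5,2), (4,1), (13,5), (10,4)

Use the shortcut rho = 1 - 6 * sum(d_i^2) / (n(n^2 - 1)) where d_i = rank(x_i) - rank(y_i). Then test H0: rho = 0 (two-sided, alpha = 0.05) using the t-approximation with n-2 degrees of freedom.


Step 1: Rank x and y separately (midranks; no ties here).
rank(x): 9->3, 15->6, 5->2, 4->1, 13->5, 10->4
rank(y): 6->6, 3->3, 2->2, 1->1, 5->5, 4->4
Step 2: d_i = R_x(i) - R_y(i); compute d_i^2.
  (3-6)^2=9, (6-3)^2=9, (2-2)^2=0, (1-1)^2=0, (5-5)^2=0, (4-4)^2=0
sum(d^2) = 18.
Step 3: rho = 1 - 6*18 / (6*(6^2 - 1)) = 1 - 108/210 = 0.485714.
Step 4: Under H0, t = rho * sqrt((n-2)/(1-rho^2)) = 1.1113 ~ t(4).
Step 5: Two-sided p-value from the t-distribution with 4 df = 0.328723.
Step 6: alpha = 0.05. fail to reject H0.

rho = 0.4857, p = 0.328723, fail to reject H0 at alpha = 0.05.


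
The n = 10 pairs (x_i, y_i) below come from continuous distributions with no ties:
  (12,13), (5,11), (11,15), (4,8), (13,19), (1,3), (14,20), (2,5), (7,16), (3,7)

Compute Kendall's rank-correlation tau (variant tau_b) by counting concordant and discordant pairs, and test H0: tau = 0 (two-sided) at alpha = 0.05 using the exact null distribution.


Step 1: Enumerate the 45 unordered pairs (i,j) with i<j and classify each by sign(x_j-x_i) * sign(y_j-y_i).
  (1,2):dx=-7,dy=-2->C; (1,3):dx=-1,dy=+2->D; (1,4):dx=-8,dy=-5->C; (1,5):dx=+1,dy=+6->C
  (1,6):dx=-11,dy=-10->C; (1,7):dx=+2,dy=+7->C; (1,8):dx=-10,dy=-8->C; (1,9):dx=-5,dy=+3->D
  (1,10):dx=-9,dy=-6->C; (2,3):dx=+6,dy=+4->C; (2,4):dx=-1,dy=-3->C; (2,5):dx=+8,dy=+8->C
  (2,6):dx=-4,dy=-8->C; (2,7):dx=+9,dy=+9->C; (2,8):dx=-3,dy=-6->C; (2,9):dx=+2,dy=+5->C
  (2,10):dx=-2,dy=-4->C; (3,4):dx=-7,dy=-7->C; (3,5):dx=+2,dy=+4->C; (3,6):dx=-10,dy=-12->C
  (3,7):dx=+3,dy=+5->C; (3,8):dx=-9,dy=-10->C; (3,9):dx=-4,dy=+1->D; (3,10):dx=-8,dy=-8->C
  (4,5):dx=+9,dy=+11->C; (4,6):dx=-3,dy=-5->C; (4,7):dx=+10,dy=+12->C; (4,8):dx=-2,dy=-3->C
  (4,9):dx=+3,dy=+8->C; (4,10):dx=-1,dy=-1->C; (5,6):dx=-12,dy=-16->C; (5,7):dx=+1,dy=+1->C
  (5,8):dx=-11,dy=-14->C; (5,9):dx=-6,dy=-3->C; (5,10):dx=-10,dy=-12->C; (6,7):dx=+13,dy=+17->C
  (6,8):dx=+1,dy=+2->C; (6,9):dx=+6,dy=+13->C; (6,10):dx=+2,dy=+4->C; (7,8):dx=-12,dy=-15->C
  (7,9):dx=-7,dy=-4->C; (7,10):dx=-11,dy=-13->C; (8,9):dx=+5,dy=+11->C; (8,10):dx=+1,dy=+2->C
  (9,10):dx=-4,dy=-9->C
Step 2: C = 42, D = 3, total pairs = 45.
Step 3: tau = (C - D)/(n(n-1)/2) = (42 - 3)/45 = 0.866667.
Step 4: Exact two-sided p-value (enumerate n! = 3628800 permutations of y under H0): p = 0.000115.
Step 5: alpha = 0.05. reject H0.

tau_b = 0.8667 (C=42, D=3), p = 0.000115, reject H0.


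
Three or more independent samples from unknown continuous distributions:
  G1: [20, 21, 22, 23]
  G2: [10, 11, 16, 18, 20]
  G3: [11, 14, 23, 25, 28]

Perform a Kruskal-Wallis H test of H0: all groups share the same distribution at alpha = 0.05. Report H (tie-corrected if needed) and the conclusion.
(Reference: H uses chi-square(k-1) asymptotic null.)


Step 1: Combine all N = 14 observations and assign midranks.
sorted (value, group, rank): (10,G2,1), (11,G2,2.5), (11,G3,2.5), (14,G3,4), (16,G2,5), (18,G2,6), (20,G1,7.5), (20,G2,7.5), (21,G1,9), (22,G1,10), (23,G1,11.5), (23,G3,11.5), (25,G3,13), (28,G3,14)
Step 2: Sum ranks within each group.
R_1 = 38 (n_1 = 4)
R_2 = 22 (n_2 = 5)
R_3 = 45 (n_3 = 5)
Step 3: H = 12/(N(N+1)) * sum(R_i^2/n_i) - 3(N+1)
     = 12/(14*15) * (38^2/4 + 22^2/5 + 45^2/5) - 3*15
     = 0.057143 * 862.8 - 45
     = 4.302857.
Step 4: Ties present; correction factor C = 1 - 18/(14^3 - 14) = 0.993407. Corrected H = 4.302857 / 0.993407 = 4.331416.
Step 5: Under H0, H ~ chi^2(2); p-value = 0.114669.
Step 6: alpha = 0.05. fail to reject H0.

H = 4.3314, df = 2, p = 0.114669, fail to reject H0.


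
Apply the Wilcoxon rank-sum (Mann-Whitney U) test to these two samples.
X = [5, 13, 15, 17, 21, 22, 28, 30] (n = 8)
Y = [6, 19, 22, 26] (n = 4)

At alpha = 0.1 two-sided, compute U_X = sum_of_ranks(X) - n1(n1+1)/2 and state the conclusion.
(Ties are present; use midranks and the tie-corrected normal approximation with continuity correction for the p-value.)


Step 1: Combine and sort all 12 observations; assign midranks.
sorted (value, group): (5,X), (6,Y), (13,X), (15,X), (17,X), (19,Y), (21,X), (22,X), (22,Y), (26,Y), (28,X), (30,X)
ranks: 5->1, 6->2, 13->3, 15->4, 17->5, 19->6, 21->7, 22->8.5, 22->8.5, 26->10, 28->11, 30->12
Step 2: Rank sum for X: R1 = 1 + 3 + 4 + 5 + 7 + 8.5 + 11 + 12 = 51.5.
Step 3: U_X = R1 - n1(n1+1)/2 = 51.5 - 8*9/2 = 51.5 - 36 = 15.5.
       U_Y = n1*n2 - U_X = 32 - 15.5 = 16.5.
Step 4: Ties are present, so use the tie-corrected normal approximation (with continuity correction) for the p-value.
Step 5: p-value = 1.000000; compare to alpha = 0.1. fail to reject H0.

U_X = 15.5, p = 1.000000, fail to reject H0 at alpha = 0.1.


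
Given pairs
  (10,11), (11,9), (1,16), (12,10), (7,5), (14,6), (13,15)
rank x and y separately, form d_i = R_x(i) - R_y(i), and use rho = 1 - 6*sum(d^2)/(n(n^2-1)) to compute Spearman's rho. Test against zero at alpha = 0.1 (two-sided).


Step 1: Rank x and y separately (midranks; no ties here).
rank(x): 10->3, 11->4, 1->1, 12->5, 7->2, 14->7, 13->6
rank(y): 11->5, 9->3, 16->7, 10->4, 5->1, 6->2, 15->6
Step 2: d_i = R_x(i) - R_y(i); compute d_i^2.
  (3-5)^2=4, (4-3)^2=1, (1-7)^2=36, (5-4)^2=1, (2-1)^2=1, (7-2)^2=25, (6-6)^2=0
sum(d^2) = 68.
Step 3: rho = 1 - 6*68 / (7*(7^2 - 1)) = 1 - 408/336 = -0.214286.
Step 4: Under H0, t = rho * sqrt((n-2)/(1-rho^2)) = -0.4906 ~ t(5).
Step 5: Two-sided p-value from the t-distribution with 5 df = 0.644512.
Step 6: alpha = 0.1. fail to reject H0.

rho = -0.2143, p = 0.644512, fail to reject H0 at alpha = 0.1.


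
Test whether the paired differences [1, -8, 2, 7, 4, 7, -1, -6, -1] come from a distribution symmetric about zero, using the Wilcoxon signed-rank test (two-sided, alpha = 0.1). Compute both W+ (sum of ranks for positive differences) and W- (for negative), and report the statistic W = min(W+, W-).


Step 1: Drop any zero differences (none here) and take |d_i|.
|d| = [1, 8, 2, 7, 4, 7, 1, 6, 1]
Step 2: Midrank |d_i| (ties get averaged ranks).
ranks: |1|->2, |8|->9, |2|->4, |7|->7.5, |4|->5, |7|->7.5, |1|->2, |6|->6, |1|->2
Step 3: Attach original signs; sum ranks with positive sign and with negative sign.
W+ = 2 + 4 + 7.5 + 5 + 7.5 = 26
W- = 9 + 2 + 6 + 2 = 19
(Check: W+ + W- = 45 should equal n(n+1)/2 = 45.)
Step 4: Test statistic W = min(W+, W-) = 19.
Step 5: Ties in |d|, so use the tie-corrected normal approximation.
        E[W] = n(n+1)/4 = 9*10/4 = 22.5.
        Tie groups: |d|=1 (t=3), |d|=7 (t=2); sum(t^3 - t) = 30.
        Var[W] = n(n+1)(2n+1)/24 - sum(t^3-t)/48 = 1710/24 - 30/48 = 70.625.
        z = (W - E[W]) / sqrt(Var[W]) = (19 - 22.5) / 8.4039 = -0.4165.
        Two-sided p = 2*Phi(z) = 0.677063.
Step 6: alpha = 0.1. fail to reject H0.

W+ = 26, W- = 19, W = min = 19, p = 0.677063, fail to reject H0.


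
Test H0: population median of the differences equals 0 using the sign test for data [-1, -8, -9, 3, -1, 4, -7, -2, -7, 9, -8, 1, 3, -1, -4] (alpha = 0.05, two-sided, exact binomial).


Step 1: Discard zero differences. Original n = 15; n_eff = number of nonzero differences = 15.
Nonzero differences (with sign): -1, -8, -9, +3, -1, +4, -7, -2, -7, +9, -8, +1, +3, -1, -4
Step 2: Count signs: positive = 5, negative = 10.
Step 3: Under H0: P(positive) = 0.5, so the number of positives S ~ Bin(15, 0.5).
Step 4: Two-sided exact p-value = sum of Bin(15,0.5) probabilities at or below the observed probability = 0.301758.
Step 5: alpha = 0.05. fail to reject H0.

n_eff = 15, pos = 5, neg = 10, p = 0.301758, fail to reject H0.


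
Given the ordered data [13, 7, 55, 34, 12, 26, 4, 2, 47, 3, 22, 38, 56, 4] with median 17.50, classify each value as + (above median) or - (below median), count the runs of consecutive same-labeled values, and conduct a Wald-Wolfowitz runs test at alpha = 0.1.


Step 1: Compute median = 17.50; label A = above, B = below.
Labels in order: BBAABABBABAAAB  (n_A = 7, n_B = 7)
Step 2: Count runs R = 9.
Step 3: Under H0 (random ordering), E[R] = 2*n_A*n_B/(n_A+n_B) + 1 = 2*7*7/14 + 1 = 8.0000.
        Var[R] = 2*n_A*n_B*(2*n_A*n_B - n_A - n_B) / ((n_A+n_B)^2 * (n_A+n_B-1)) = 8232/2548 = 3.2308.
        SD[R] = 1.7974.
Step 4: Continuity-corrected z = (R - 0.5 - E[R]) / SD[R] = (9 - 0.5 - 8.0000) / 1.7974 = 0.2782.
Step 5: Two-sided p-value via normal approximation = 2*(1 - Phi(|z|)) = 0.780879.
Step 6: alpha = 0.1. fail to reject H0.

R = 9, z = 0.2782, p = 0.780879, fail to reject H0.


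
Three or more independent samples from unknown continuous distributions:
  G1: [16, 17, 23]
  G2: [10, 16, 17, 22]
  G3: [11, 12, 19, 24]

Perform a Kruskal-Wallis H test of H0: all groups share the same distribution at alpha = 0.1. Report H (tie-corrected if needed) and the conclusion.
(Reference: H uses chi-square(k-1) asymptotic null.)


Step 1: Combine all N = 11 observations and assign midranks.
sorted (value, group, rank): (10,G2,1), (11,G3,2), (12,G3,3), (16,G1,4.5), (16,G2,4.5), (17,G1,6.5), (17,G2,6.5), (19,G3,8), (22,G2,9), (23,G1,10), (24,G3,11)
Step 2: Sum ranks within each group.
R_1 = 21 (n_1 = 3)
R_2 = 21 (n_2 = 4)
R_3 = 24 (n_3 = 4)
Step 3: H = 12/(N(N+1)) * sum(R_i^2/n_i) - 3(N+1)
     = 12/(11*12) * (21^2/3 + 21^2/4 + 24^2/4) - 3*12
     = 0.090909 * 401.25 - 36
     = 0.477273.
Step 4: Ties present; correction factor C = 1 - 12/(11^3 - 11) = 0.990909. Corrected H = 0.477273 / 0.990909 = 0.481651.
Step 5: Under H0, H ~ chi^2(2); p-value = 0.785979.
Step 6: alpha = 0.1. fail to reject H0.

H = 0.4817, df = 2, p = 0.785979, fail to reject H0.


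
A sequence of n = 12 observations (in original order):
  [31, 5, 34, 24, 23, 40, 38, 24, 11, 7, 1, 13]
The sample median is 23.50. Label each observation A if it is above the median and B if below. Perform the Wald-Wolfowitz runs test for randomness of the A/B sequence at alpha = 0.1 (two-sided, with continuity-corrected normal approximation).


Step 1: Compute median = 23.50; label A = above, B = below.
Labels in order: ABAABAAABBBB  (n_A = 6, n_B = 6)
Step 2: Count runs R = 6.
Step 3: Under H0 (random ordering), E[R] = 2*n_A*n_B/(n_A+n_B) + 1 = 2*6*6/12 + 1 = 7.0000.
        Var[R] = 2*n_A*n_B*(2*n_A*n_B - n_A - n_B) / ((n_A+n_B)^2 * (n_A+n_B-1)) = 4320/1584 = 2.7273.
        SD[R] = 1.6514.
Step 4: Continuity-corrected z = (R + 0.5 - E[R]) / SD[R] = (6 + 0.5 - 7.0000) / 1.6514 = -0.3028.
Step 5: Two-sided p-value via normal approximation = 2*(1 - Phi(|z|)) = 0.762069.
Step 6: alpha = 0.1. fail to reject H0.

R = 6, z = -0.3028, p = 0.762069, fail to reject H0.


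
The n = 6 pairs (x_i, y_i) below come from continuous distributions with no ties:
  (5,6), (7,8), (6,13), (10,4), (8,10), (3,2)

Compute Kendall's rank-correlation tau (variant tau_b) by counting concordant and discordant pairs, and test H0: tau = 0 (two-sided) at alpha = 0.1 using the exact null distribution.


Step 1: Enumerate the 15 unordered pairs (i,j) with i<j and classify each by sign(x_j-x_i) * sign(y_j-y_i).
  (1,2):dx=+2,dy=+2->C; (1,3):dx=+1,dy=+7->C; (1,4):dx=+5,dy=-2->D; (1,5):dx=+3,dy=+4->C
  (1,6):dx=-2,dy=-4->C; (2,3):dx=-1,dy=+5->D; (2,4):dx=+3,dy=-4->D; (2,5):dx=+1,dy=+2->C
  (2,6):dx=-4,dy=-6->C; (3,4):dx=+4,dy=-9->D; (3,5):dx=+2,dy=-3->D; (3,6):dx=-3,dy=-11->C
  (4,5):dx=-2,dy=+6->D; (4,6):dx=-7,dy=-2->C; (5,6):dx=-5,dy=-8->C
Step 2: C = 9, D = 6, total pairs = 15.
Step 3: tau = (C - D)/(n(n-1)/2) = (9 - 6)/15 = 0.200000.
Step 4: Exact two-sided p-value (enumerate n! = 720 permutations of y under H0): p = 0.719444.
Step 5: alpha = 0.1. fail to reject H0.

tau_b = 0.2000 (C=9, D=6), p = 0.719444, fail to reject H0.


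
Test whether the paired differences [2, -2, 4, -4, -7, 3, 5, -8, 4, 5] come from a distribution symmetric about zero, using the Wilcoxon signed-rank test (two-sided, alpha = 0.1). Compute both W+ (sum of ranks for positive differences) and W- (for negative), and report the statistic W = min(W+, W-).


Step 1: Drop any zero differences (none here) and take |d_i|.
|d| = [2, 2, 4, 4, 7, 3, 5, 8, 4, 5]
Step 2: Midrank |d_i| (ties get averaged ranks).
ranks: |2|->1.5, |2|->1.5, |4|->5, |4|->5, |7|->9, |3|->3, |5|->7.5, |8|->10, |4|->5, |5|->7.5
Step 3: Attach original signs; sum ranks with positive sign and with negative sign.
W+ = 1.5 + 5 + 3 + 7.5 + 5 + 7.5 = 29.5
W- = 1.5 + 5 + 9 + 10 = 25.5
(Check: W+ + W- = 55 should equal n(n+1)/2 = 55.)
Step 4: Test statistic W = min(W+, W-) = 25.5.
Step 5: Ties in |d|, so use the tie-corrected normal approximation.
        E[W] = n(n+1)/4 = 10*11/4 = 27.5.
        Tie groups: |d|=2 (t=2), |d|=4 (t=3), |d|=5 (t=2); sum(t^3 - t) = 36.
        Var[W] = n(n+1)(2n+1)/24 - sum(t^3-t)/48 = 2310/24 - 36/48 = 95.5.
        z = (W - E[W]) / sqrt(Var[W]) = (25.5 - 27.5) / 9.7724 = -0.2047.
        Two-sided p = 2*Phi(z) = 0.837839.
Step 6: alpha = 0.1. fail to reject H0.

W+ = 29.5, W- = 25.5, W = min = 25.5, p = 0.837839, fail to reject H0.


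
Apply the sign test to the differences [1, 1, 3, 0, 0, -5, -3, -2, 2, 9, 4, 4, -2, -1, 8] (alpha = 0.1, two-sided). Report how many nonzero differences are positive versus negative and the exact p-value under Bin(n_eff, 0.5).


Step 1: Discard zero differences. Original n = 15; n_eff = number of nonzero differences = 13.
Nonzero differences (with sign): +1, +1, +3, -5, -3, -2, +2, +9, +4, +4, -2, -1, +8
Step 2: Count signs: positive = 8, negative = 5.
Step 3: Under H0: P(positive) = 0.5, so the number of positives S ~ Bin(13, 0.5).
Step 4: Two-sided exact p-value = sum of Bin(13,0.5) probabilities at or below the observed probability = 0.581055.
Step 5: alpha = 0.1. fail to reject H0.

n_eff = 13, pos = 8, neg = 5, p = 0.581055, fail to reject H0.


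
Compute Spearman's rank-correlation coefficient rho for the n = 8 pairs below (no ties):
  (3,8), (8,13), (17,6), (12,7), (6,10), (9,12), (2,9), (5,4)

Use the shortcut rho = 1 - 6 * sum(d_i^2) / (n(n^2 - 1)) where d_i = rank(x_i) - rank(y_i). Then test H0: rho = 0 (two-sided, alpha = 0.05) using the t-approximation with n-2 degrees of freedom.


Step 1: Rank x and y separately (midranks; no ties here).
rank(x): 3->2, 8->5, 17->8, 12->7, 6->4, 9->6, 2->1, 5->3
rank(y): 8->4, 13->8, 6->2, 7->3, 10->6, 12->7, 9->5, 4->1
Step 2: d_i = R_x(i) - R_y(i); compute d_i^2.
  (2-4)^2=4, (5-8)^2=9, (8-2)^2=36, (7-3)^2=16, (4-6)^2=4, (6-7)^2=1, (1-5)^2=16, (3-1)^2=4
sum(d^2) = 90.
Step 3: rho = 1 - 6*90 / (8*(8^2 - 1)) = 1 - 540/504 = -0.071429.
Step 4: Under H0, t = rho * sqrt((n-2)/(1-rho^2)) = -0.1754 ~ t(6).
Step 5: Two-sided p-value from the t-distribution with 6 df = 0.866526.
Step 6: alpha = 0.05. fail to reject H0.

rho = -0.0714, p = 0.866526, fail to reject H0 at alpha = 0.05.


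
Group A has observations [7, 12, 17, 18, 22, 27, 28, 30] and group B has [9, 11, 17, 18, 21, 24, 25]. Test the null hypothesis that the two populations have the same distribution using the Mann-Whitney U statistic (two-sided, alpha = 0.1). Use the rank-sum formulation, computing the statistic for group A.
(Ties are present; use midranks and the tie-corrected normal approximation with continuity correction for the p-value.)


Step 1: Combine and sort all 15 observations; assign midranks.
sorted (value, group): (7,X), (9,Y), (11,Y), (12,X), (17,X), (17,Y), (18,X), (18,Y), (21,Y), (22,X), (24,Y), (25,Y), (27,X), (28,X), (30,X)
ranks: 7->1, 9->2, 11->3, 12->4, 17->5.5, 17->5.5, 18->7.5, 18->7.5, 21->9, 22->10, 24->11, 25->12, 27->13, 28->14, 30->15
Step 2: Rank sum for X: R1 = 1 + 4 + 5.5 + 7.5 + 10 + 13 + 14 + 15 = 70.
Step 3: U_X = R1 - n1(n1+1)/2 = 70 - 8*9/2 = 70 - 36 = 34.
       U_Y = n1*n2 - U_X = 56 - 34 = 22.
Step 4: Ties are present, so use the tie-corrected normal approximation (with continuity correction) for the p-value.
Step 5: p-value = 0.523707; compare to alpha = 0.1. fail to reject H0.

U_X = 34, p = 0.523707, fail to reject H0 at alpha = 0.1.


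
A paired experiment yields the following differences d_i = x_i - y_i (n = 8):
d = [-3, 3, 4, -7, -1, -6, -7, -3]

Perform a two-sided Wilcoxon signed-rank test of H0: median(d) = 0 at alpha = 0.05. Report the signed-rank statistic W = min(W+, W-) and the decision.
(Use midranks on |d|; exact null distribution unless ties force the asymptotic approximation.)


Step 1: Drop any zero differences (none here) and take |d_i|.
|d| = [3, 3, 4, 7, 1, 6, 7, 3]
Step 2: Midrank |d_i| (ties get averaged ranks).
ranks: |3|->3, |3|->3, |4|->5, |7|->7.5, |1|->1, |6|->6, |7|->7.5, |3|->3
Step 3: Attach original signs; sum ranks with positive sign and with negative sign.
W+ = 3 + 5 = 8
W- = 3 + 7.5 + 1 + 6 + 7.5 + 3 = 28
(Check: W+ + W- = 36 should equal n(n+1)/2 = 36.)
Step 4: Test statistic W = min(W+, W-) = 8.
Step 5: Ties in |d|, so use the tie-corrected normal approximation.
        E[W] = n(n+1)/4 = 8*9/4 = 18.
        Tie groups: |d|=3 (t=3), |d|=7 (t=2); sum(t^3 - t) = 30.
        Var[W] = n(n+1)(2n+1)/24 - sum(t^3-t)/48 = 1224/24 - 30/48 = 50.375.
        z = (W - E[W]) / sqrt(Var[W]) = (8 - 18) / 7.0975 = -1.4089.
        Two-sided p = 2*Phi(z) = 0.158853.
Step 6: alpha = 0.05. fail to reject H0.

W+ = 8, W- = 28, W = min = 8, p = 0.158853, fail to reject H0.


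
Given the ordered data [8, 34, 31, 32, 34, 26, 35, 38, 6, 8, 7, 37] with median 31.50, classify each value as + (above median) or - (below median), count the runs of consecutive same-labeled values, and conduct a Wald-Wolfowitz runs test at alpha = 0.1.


Step 1: Compute median = 31.50; label A = above, B = below.
Labels in order: BABAABAABBBA  (n_A = 6, n_B = 6)
Step 2: Count runs R = 8.
Step 3: Under H0 (random ordering), E[R] = 2*n_A*n_B/(n_A+n_B) + 1 = 2*6*6/12 + 1 = 7.0000.
        Var[R] = 2*n_A*n_B*(2*n_A*n_B - n_A - n_B) / ((n_A+n_B)^2 * (n_A+n_B-1)) = 4320/1584 = 2.7273.
        SD[R] = 1.6514.
Step 4: Continuity-corrected z = (R - 0.5 - E[R]) / SD[R] = (8 - 0.5 - 7.0000) / 1.6514 = 0.3028.
Step 5: Two-sided p-value via normal approximation = 2*(1 - Phi(|z|)) = 0.762069.
Step 6: alpha = 0.1. fail to reject H0.

R = 8, z = 0.3028, p = 0.762069, fail to reject H0.


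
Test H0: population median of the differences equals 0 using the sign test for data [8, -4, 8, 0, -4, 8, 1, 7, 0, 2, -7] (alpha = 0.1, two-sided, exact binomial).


Step 1: Discard zero differences. Original n = 11; n_eff = number of nonzero differences = 9.
Nonzero differences (with sign): +8, -4, +8, -4, +8, +1, +7, +2, -7
Step 2: Count signs: positive = 6, negative = 3.
Step 3: Under H0: P(positive) = 0.5, so the number of positives S ~ Bin(9, 0.5).
Step 4: Two-sided exact p-value = sum of Bin(9,0.5) probabilities at or below the observed probability = 0.507812.
Step 5: alpha = 0.1. fail to reject H0.

n_eff = 9, pos = 6, neg = 3, p = 0.507812, fail to reject H0.


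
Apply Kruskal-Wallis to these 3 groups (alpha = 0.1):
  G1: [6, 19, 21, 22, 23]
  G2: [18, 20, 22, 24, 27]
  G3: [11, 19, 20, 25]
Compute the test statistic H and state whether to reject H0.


Step 1: Combine all N = 14 observations and assign midranks.
sorted (value, group, rank): (6,G1,1), (11,G3,2), (18,G2,3), (19,G1,4.5), (19,G3,4.5), (20,G2,6.5), (20,G3,6.5), (21,G1,8), (22,G1,9.5), (22,G2,9.5), (23,G1,11), (24,G2,12), (25,G3,13), (27,G2,14)
Step 2: Sum ranks within each group.
R_1 = 34 (n_1 = 5)
R_2 = 45 (n_2 = 5)
R_3 = 26 (n_3 = 4)
Step 3: H = 12/(N(N+1)) * sum(R_i^2/n_i) - 3(N+1)
     = 12/(14*15) * (34^2/5 + 45^2/5 + 26^2/4) - 3*15
     = 0.057143 * 805.2 - 45
     = 1.011429.
Step 4: Ties present; correction factor C = 1 - 18/(14^3 - 14) = 0.993407. Corrected H = 1.011429 / 0.993407 = 1.018142.
Step 5: Under H0, H ~ chi^2(2); p-value = 0.601054.
Step 6: alpha = 0.1. fail to reject H0.

H = 1.0181, df = 2, p = 0.601054, fail to reject H0.


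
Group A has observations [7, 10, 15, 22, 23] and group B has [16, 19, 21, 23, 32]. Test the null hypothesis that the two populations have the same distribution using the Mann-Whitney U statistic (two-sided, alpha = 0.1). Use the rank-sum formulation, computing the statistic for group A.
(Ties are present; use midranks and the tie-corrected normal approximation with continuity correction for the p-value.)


Step 1: Combine and sort all 10 observations; assign midranks.
sorted (value, group): (7,X), (10,X), (15,X), (16,Y), (19,Y), (21,Y), (22,X), (23,X), (23,Y), (32,Y)
ranks: 7->1, 10->2, 15->3, 16->4, 19->5, 21->6, 22->7, 23->8.5, 23->8.5, 32->10
Step 2: Rank sum for X: R1 = 1 + 2 + 3 + 7 + 8.5 = 21.5.
Step 3: U_X = R1 - n1(n1+1)/2 = 21.5 - 5*6/2 = 21.5 - 15 = 6.5.
       U_Y = n1*n2 - U_X = 25 - 6.5 = 18.5.
Step 4: Ties are present, so use the tie-corrected normal approximation (with continuity correction) for the p-value.
Step 5: p-value = 0.249153; compare to alpha = 0.1. fail to reject H0.

U_X = 6.5, p = 0.249153, fail to reject H0 at alpha = 0.1.


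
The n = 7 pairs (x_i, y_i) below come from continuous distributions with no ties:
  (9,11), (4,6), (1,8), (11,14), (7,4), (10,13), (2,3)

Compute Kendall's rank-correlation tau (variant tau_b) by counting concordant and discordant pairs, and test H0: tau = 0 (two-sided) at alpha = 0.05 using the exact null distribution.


Step 1: Enumerate the 21 unordered pairs (i,j) with i<j and classify each by sign(x_j-x_i) * sign(y_j-y_i).
  (1,2):dx=-5,dy=-5->C; (1,3):dx=-8,dy=-3->C; (1,4):dx=+2,dy=+3->C; (1,5):dx=-2,dy=-7->C
  (1,6):dx=+1,dy=+2->C; (1,7):dx=-7,dy=-8->C; (2,3):dx=-3,dy=+2->D; (2,4):dx=+7,dy=+8->C
  (2,5):dx=+3,dy=-2->D; (2,6):dx=+6,dy=+7->C; (2,7):dx=-2,dy=-3->C; (3,4):dx=+10,dy=+6->C
  (3,5):dx=+6,dy=-4->D; (3,6):dx=+9,dy=+5->C; (3,7):dx=+1,dy=-5->D; (4,5):dx=-4,dy=-10->C
  (4,6):dx=-1,dy=-1->C; (4,7):dx=-9,dy=-11->C; (5,6):dx=+3,dy=+9->C; (5,7):dx=-5,dy=-1->C
  (6,7):dx=-8,dy=-10->C
Step 2: C = 17, D = 4, total pairs = 21.
Step 3: tau = (C - D)/(n(n-1)/2) = (17 - 4)/21 = 0.619048.
Step 4: Exact two-sided p-value (enumerate n! = 5040 permutations of y under H0): p = 0.069048.
Step 5: alpha = 0.05. fail to reject H0.

tau_b = 0.6190 (C=17, D=4), p = 0.069048, fail to reject H0.


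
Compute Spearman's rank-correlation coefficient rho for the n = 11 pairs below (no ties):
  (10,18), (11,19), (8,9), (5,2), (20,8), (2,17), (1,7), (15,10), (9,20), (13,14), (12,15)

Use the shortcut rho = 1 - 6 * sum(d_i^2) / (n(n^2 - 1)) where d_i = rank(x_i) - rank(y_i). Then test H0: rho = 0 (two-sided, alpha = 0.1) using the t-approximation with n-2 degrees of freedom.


Step 1: Rank x and y separately (midranks; no ties here).
rank(x): 10->6, 11->7, 8->4, 5->3, 20->11, 2->2, 1->1, 15->10, 9->5, 13->9, 12->8
rank(y): 18->9, 19->10, 9->4, 2->1, 8->3, 17->8, 7->2, 10->5, 20->11, 14->6, 15->7
Step 2: d_i = R_x(i) - R_y(i); compute d_i^2.
  (6-9)^2=9, (7-10)^2=9, (4-4)^2=0, (3-1)^2=4, (11-3)^2=64, (2-8)^2=36, (1-2)^2=1, (10-5)^2=25, (5-11)^2=36, (9-6)^2=9, (8-7)^2=1
sum(d^2) = 194.
Step 3: rho = 1 - 6*194 / (11*(11^2 - 1)) = 1 - 1164/1320 = 0.118182.
Step 4: Under H0, t = rho * sqrt((n-2)/(1-rho^2)) = 0.3570 ~ t(9).
Step 5: Two-sided p-value from the t-distribution with 9 df = 0.729285.
Step 6: alpha = 0.1. fail to reject H0.

rho = 0.1182, p = 0.729285, fail to reject H0 at alpha = 0.1.


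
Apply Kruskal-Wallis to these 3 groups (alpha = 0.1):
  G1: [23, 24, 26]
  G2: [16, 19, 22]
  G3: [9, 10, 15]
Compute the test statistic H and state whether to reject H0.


Step 1: Combine all N = 9 observations and assign midranks.
sorted (value, group, rank): (9,G3,1), (10,G3,2), (15,G3,3), (16,G2,4), (19,G2,5), (22,G2,6), (23,G1,7), (24,G1,8), (26,G1,9)
Step 2: Sum ranks within each group.
R_1 = 24 (n_1 = 3)
R_2 = 15 (n_2 = 3)
R_3 = 6 (n_3 = 3)
Step 3: H = 12/(N(N+1)) * sum(R_i^2/n_i) - 3(N+1)
     = 12/(9*10) * (24^2/3 + 15^2/3 + 6^2/3) - 3*10
     = 0.133333 * 279 - 30
     = 7.200000.
Step 4: No ties, so H is used without correction.
Step 5: Under H0, H ~ chi^2(2); p-value = 0.027324.
Step 6: alpha = 0.1. reject H0.

H = 7.2000, df = 2, p = 0.027324, reject H0.


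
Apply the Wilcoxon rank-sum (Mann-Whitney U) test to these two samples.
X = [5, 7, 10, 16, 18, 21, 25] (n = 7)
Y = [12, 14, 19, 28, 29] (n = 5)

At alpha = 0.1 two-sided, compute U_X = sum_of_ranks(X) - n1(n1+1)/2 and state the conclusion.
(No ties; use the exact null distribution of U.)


Step 1: Combine and sort all 12 observations; assign midranks.
sorted (value, group): (5,X), (7,X), (10,X), (12,Y), (14,Y), (16,X), (18,X), (19,Y), (21,X), (25,X), (28,Y), (29,Y)
ranks: 5->1, 7->2, 10->3, 12->4, 14->5, 16->6, 18->7, 19->8, 21->9, 25->10, 28->11, 29->12
Step 2: Rank sum for X: R1 = 1 + 2 + 3 + 6 + 7 + 9 + 10 = 38.
Step 3: U_X = R1 - n1(n1+1)/2 = 38 - 7*8/2 = 38 - 28 = 10.
       U_Y = n1*n2 - U_X = 35 - 10 = 25.
Step 4: No ties, so the exact null distribution of U (based on enumerating the C(12,7) = 792 equally likely rank assignments) gives the two-sided p-value.
Step 5: p-value = 0.267677; compare to alpha = 0.1. fail to reject H0.

U_X = 10, p = 0.267677, fail to reject H0 at alpha = 0.1.


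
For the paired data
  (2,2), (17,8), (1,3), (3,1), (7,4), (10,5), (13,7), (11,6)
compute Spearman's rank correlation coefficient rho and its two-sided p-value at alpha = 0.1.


Step 1: Rank x and y separately (midranks; no ties here).
rank(x): 2->2, 17->8, 1->1, 3->3, 7->4, 10->5, 13->7, 11->6
rank(y): 2->2, 8->8, 3->3, 1->1, 4->4, 5->5, 7->7, 6->6
Step 2: d_i = R_x(i) - R_y(i); compute d_i^2.
  (2-2)^2=0, (8-8)^2=0, (1-3)^2=4, (3-1)^2=4, (4-4)^2=0, (5-5)^2=0, (7-7)^2=0, (6-6)^2=0
sum(d^2) = 8.
Step 3: rho = 1 - 6*8 / (8*(8^2 - 1)) = 1 - 48/504 = 0.904762.
Step 4: Under H0, t = rho * sqrt((n-2)/(1-rho^2)) = 5.2034 ~ t(6).
Step 5: Two-sided p-value from the t-distribution with 6 df = 0.002008.
Step 6: alpha = 0.1. reject H0.

rho = 0.9048, p = 0.002008, reject H0 at alpha = 0.1.


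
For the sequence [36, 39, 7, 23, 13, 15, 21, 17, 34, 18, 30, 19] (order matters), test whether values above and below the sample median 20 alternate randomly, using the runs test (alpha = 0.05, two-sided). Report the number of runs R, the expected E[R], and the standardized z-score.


Step 1: Compute median = 20; label A = above, B = below.
Labels in order: AABABBABABAB  (n_A = 6, n_B = 6)
Step 2: Count runs R = 10.
Step 3: Under H0 (random ordering), E[R] = 2*n_A*n_B/(n_A+n_B) + 1 = 2*6*6/12 + 1 = 7.0000.
        Var[R] = 2*n_A*n_B*(2*n_A*n_B - n_A - n_B) / ((n_A+n_B)^2 * (n_A+n_B-1)) = 4320/1584 = 2.7273.
        SD[R] = 1.6514.
Step 4: Continuity-corrected z = (R - 0.5 - E[R]) / SD[R] = (10 - 0.5 - 7.0000) / 1.6514 = 1.5138.
Step 5: Two-sided p-value via normal approximation = 2*(1 - Phi(|z|)) = 0.130070.
Step 6: alpha = 0.05. fail to reject H0.

R = 10, z = 1.5138, p = 0.130070, fail to reject H0.


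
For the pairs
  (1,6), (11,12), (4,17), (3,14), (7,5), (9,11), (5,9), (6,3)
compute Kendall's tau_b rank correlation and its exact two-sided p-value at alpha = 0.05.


Step 1: Enumerate the 28 unordered pairs (i,j) with i<j and classify each by sign(x_j-x_i) * sign(y_j-y_i).
  (1,2):dx=+10,dy=+6->C; (1,3):dx=+3,dy=+11->C; (1,4):dx=+2,dy=+8->C; (1,5):dx=+6,dy=-1->D
  (1,6):dx=+8,dy=+5->C; (1,7):dx=+4,dy=+3->C; (1,8):dx=+5,dy=-3->D; (2,3):dx=-7,dy=+5->D
  (2,4):dx=-8,dy=+2->D; (2,5):dx=-4,dy=-7->C; (2,6):dx=-2,dy=-1->C; (2,7):dx=-6,dy=-3->C
  (2,8):dx=-5,dy=-9->C; (3,4):dx=-1,dy=-3->C; (3,5):dx=+3,dy=-12->D; (3,6):dx=+5,dy=-6->D
  (3,7):dx=+1,dy=-8->D; (3,8):dx=+2,dy=-14->D; (4,5):dx=+4,dy=-9->D; (4,6):dx=+6,dy=-3->D
  (4,7):dx=+2,dy=-5->D; (4,8):dx=+3,dy=-11->D; (5,6):dx=+2,dy=+6->C; (5,7):dx=-2,dy=+4->D
  (5,8):dx=-1,dy=-2->C; (6,7):dx=-4,dy=-2->C; (6,8):dx=-3,dy=-8->C; (7,8):dx=+1,dy=-6->D
Step 2: C = 14, D = 14, total pairs = 28.
Step 3: tau = (C - D)/(n(n-1)/2) = (14 - 14)/28 = 0.000000.
Step 4: Exact two-sided p-value (enumerate n! = 40320 permutations of y under H0): p = 1.000000.
Step 5: alpha = 0.05. fail to reject H0.

tau_b = 0.0000 (C=14, D=14), p = 1.000000, fail to reject H0.


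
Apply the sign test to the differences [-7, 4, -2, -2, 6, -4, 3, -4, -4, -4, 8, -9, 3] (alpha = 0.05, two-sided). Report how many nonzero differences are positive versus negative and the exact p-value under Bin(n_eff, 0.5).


Step 1: Discard zero differences. Original n = 13; n_eff = number of nonzero differences = 13.
Nonzero differences (with sign): -7, +4, -2, -2, +6, -4, +3, -4, -4, -4, +8, -9, +3
Step 2: Count signs: positive = 5, negative = 8.
Step 3: Under H0: P(positive) = 0.5, so the number of positives S ~ Bin(13, 0.5).
Step 4: Two-sided exact p-value = sum of Bin(13,0.5) probabilities at or below the observed probability = 0.581055.
Step 5: alpha = 0.05. fail to reject H0.

n_eff = 13, pos = 5, neg = 8, p = 0.581055, fail to reject H0.


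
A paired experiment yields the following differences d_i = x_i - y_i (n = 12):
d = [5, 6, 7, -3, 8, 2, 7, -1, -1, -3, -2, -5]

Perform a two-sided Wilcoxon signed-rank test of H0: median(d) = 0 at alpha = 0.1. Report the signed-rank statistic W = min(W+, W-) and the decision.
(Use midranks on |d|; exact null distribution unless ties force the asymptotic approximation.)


Step 1: Drop any zero differences (none here) and take |d_i|.
|d| = [5, 6, 7, 3, 8, 2, 7, 1, 1, 3, 2, 5]
Step 2: Midrank |d_i| (ties get averaged ranks).
ranks: |5|->7.5, |6|->9, |7|->10.5, |3|->5.5, |8|->12, |2|->3.5, |7|->10.5, |1|->1.5, |1|->1.5, |3|->5.5, |2|->3.5, |5|->7.5
Step 3: Attach original signs; sum ranks with positive sign and with negative sign.
W+ = 7.5 + 9 + 10.5 + 12 + 3.5 + 10.5 = 53
W- = 5.5 + 1.5 + 1.5 + 5.5 + 3.5 + 7.5 = 25
(Check: W+ + W- = 78 should equal n(n+1)/2 = 78.)
Step 4: Test statistic W = min(W+, W-) = 25.
Step 5: Ties in |d|, so use the tie-corrected normal approximation.
        E[W] = n(n+1)/4 = 12*13/4 = 39.
        Tie groups: |d|=1 (t=2), |d|=2 (t=2), |d|=3 (t=2), |d|=5 (t=2), |d|=7 (t=2); sum(t^3 - t) = 30.
        Var[W] = n(n+1)(2n+1)/24 - sum(t^3-t)/48 = 3900/24 - 30/48 = 161.875.
        z = (W - E[W]) / sqrt(Var[W]) = (25 - 39) / 12.7230 = -1.1004.
        Two-sided p = 2*Phi(z) = 0.271172.
Step 6: alpha = 0.1. fail to reject H0.

W+ = 53, W- = 25, W = min = 25, p = 0.271172, fail to reject H0.


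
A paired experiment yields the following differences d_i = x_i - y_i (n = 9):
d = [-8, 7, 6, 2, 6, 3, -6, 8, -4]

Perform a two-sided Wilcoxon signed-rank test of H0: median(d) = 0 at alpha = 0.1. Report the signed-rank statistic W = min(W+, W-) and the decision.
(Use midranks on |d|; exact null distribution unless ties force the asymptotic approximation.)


Step 1: Drop any zero differences (none here) and take |d_i|.
|d| = [8, 7, 6, 2, 6, 3, 6, 8, 4]
Step 2: Midrank |d_i| (ties get averaged ranks).
ranks: |8|->8.5, |7|->7, |6|->5, |2|->1, |6|->5, |3|->2, |6|->5, |8|->8.5, |4|->3
Step 3: Attach original signs; sum ranks with positive sign and with negative sign.
W+ = 7 + 5 + 1 + 5 + 2 + 8.5 = 28.5
W- = 8.5 + 5 + 3 = 16.5
(Check: W+ + W- = 45 should equal n(n+1)/2 = 45.)
Step 4: Test statistic W = min(W+, W-) = 16.5.
Step 5: Ties in |d|, so use the tie-corrected normal approximation.
        E[W] = n(n+1)/4 = 9*10/4 = 22.5.
        Tie groups: |d|=6 (t=3), |d|=8 (t=2); sum(t^3 - t) = 30.
        Var[W] = n(n+1)(2n+1)/24 - sum(t^3-t)/48 = 1710/24 - 30/48 = 70.625.
        z = (W - E[W]) / sqrt(Var[W]) = (16.5 - 22.5) / 8.4039 = -0.7140.
        Two-sided p = 2*Phi(z) = 0.475254.
Step 6: alpha = 0.1. fail to reject H0.

W+ = 28.5, W- = 16.5, W = min = 16.5, p = 0.475254, fail to reject H0.


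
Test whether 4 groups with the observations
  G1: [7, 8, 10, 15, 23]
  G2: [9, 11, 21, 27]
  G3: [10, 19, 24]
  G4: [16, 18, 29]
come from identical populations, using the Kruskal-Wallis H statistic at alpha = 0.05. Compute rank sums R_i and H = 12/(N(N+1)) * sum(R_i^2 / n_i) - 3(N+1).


Step 1: Combine all N = 15 observations and assign midranks.
sorted (value, group, rank): (7,G1,1), (8,G1,2), (9,G2,3), (10,G1,4.5), (10,G3,4.5), (11,G2,6), (15,G1,7), (16,G4,8), (18,G4,9), (19,G3,10), (21,G2,11), (23,G1,12), (24,G3,13), (27,G2,14), (29,G4,15)
Step 2: Sum ranks within each group.
R_1 = 26.5 (n_1 = 5)
R_2 = 34 (n_2 = 4)
R_3 = 27.5 (n_3 = 3)
R_4 = 32 (n_4 = 3)
Step 3: H = 12/(N(N+1)) * sum(R_i^2/n_i) - 3(N+1)
     = 12/(15*16) * (26.5^2/5 + 34^2/4 + 27.5^2/3 + 32^2/3) - 3*16
     = 0.050000 * 1022.87 - 48
     = 3.143333.
Step 4: Ties present; correction factor C = 1 - 6/(15^3 - 15) = 0.998214. Corrected H = 3.143333 / 0.998214 = 3.148956.
Step 5: Under H0, H ~ chi^2(3); p-value = 0.369224.
Step 6: alpha = 0.05. fail to reject H0.

H = 3.1490, df = 3, p = 0.369224, fail to reject H0.


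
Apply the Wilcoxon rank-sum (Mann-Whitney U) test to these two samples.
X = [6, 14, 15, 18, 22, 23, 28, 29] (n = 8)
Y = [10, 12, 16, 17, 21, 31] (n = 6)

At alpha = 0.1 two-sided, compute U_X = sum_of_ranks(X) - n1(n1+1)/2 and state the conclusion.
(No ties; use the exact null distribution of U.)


Step 1: Combine and sort all 14 observations; assign midranks.
sorted (value, group): (6,X), (10,Y), (12,Y), (14,X), (15,X), (16,Y), (17,Y), (18,X), (21,Y), (22,X), (23,X), (28,X), (29,X), (31,Y)
ranks: 6->1, 10->2, 12->3, 14->4, 15->5, 16->6, 17->7, 18->8, 21->9, 22->10, 23->11, 28->12, 29->13, 31->14
Step 2: Rank sum for X: R1 = 1 + 4 + 5 + 8 + 10 + 11 + 12 + 13 = 64.
Step 3: U_X = R1 - n1(n1+1)/2 = 64 - 8*9/2 = 64 - 36 = 28.
       U_Y = n1*n2 - U_X = 48 - 28 = 20.
Step 4: No ties, so the exact null distribution of U (based on enumerating the C(14,8) = 3003 equally likely rank assignments) gives the two-sided p-value.
Step 5: p-value = 0.662005; compare to alpha = 0.1. fail to reject H0.

U_X = 28, p = 0.662005, fail to reject H0 at alpha = 0.1.


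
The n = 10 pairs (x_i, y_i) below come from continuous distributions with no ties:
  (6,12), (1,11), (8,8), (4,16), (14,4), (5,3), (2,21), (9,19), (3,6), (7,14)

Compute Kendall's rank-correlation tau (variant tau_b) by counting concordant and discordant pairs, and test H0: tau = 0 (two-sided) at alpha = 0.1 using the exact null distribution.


Step 1: Enumerate the 45 unordered pairs (i,j) with i<j and classify each by sign(x_j-x_i) * sign(y_j-y_i).
  (1,2):dx=-5,dy=-1->C; (1,3):dx=+2,dy=-4->D; (1,4):dx=-2,dy=+4->D; (1,5):dx=+8,dy=-8->D
  (1,6):dx=-1,dy=-9->C; (1,7):dx=-4,dy=+9->D; (1,8):dx=+3,dy=+7->C; (1,9):dx=-3,dy=-6->C
  (1,10):dx=+1,dy=+2->C; (2,3):dx=+7,dy=-3->D; (2,4):dx=+3,dy=+5->C; (2,5):dx=+13,dy=-7->D
  (2,6):dx=+4,dy=-8->D; (2,7):dx=+1,dy=+10->C; (2,8):dx=+8,dy=+8->C; (2,9):dx=+2,dy=-5->D
  (2,10):dx=+6,dy=+3->C; (3,4):dx=-4,dy=+8->D; (3,5):dx=+6,dy=-4->D; (3,6):dx=-3,dy=-5->C
  (3,7):dx=-6,dy=+13->D; (3,8):dx=+1,dy=+11->C; (3,9):dx=-5,dy=-2->C; (3,10):dx=-1,dy=+6->D
  (4,5):dx=+10,dy=-12->D; (4,6):dx=+1,dy=-13->D; (4,7):dx=-2,dy=+5->D; (4,8):dx=+5,dy=+3->C
  (4,9):dx=-1,dy=-10->C; (4,10):dx=+3,dy=-2->D; (5,6):dx=-9,dy=-1->C; (5,7):dx=-12,dy=+17->D
  (5,8):dx=-5,dy=+15->D; (5,9):dx=-11,dy=+2->D; (5,10):dx=-7,dy=+10->D; (6,7):dx=-3,dy=+18->D
  (6,8):dx=+4,dy=+16->C; (6,9):dx=-2,dy=+3->D; (6,10):dx=+2,dy=+11->C; (7,8):dx=+7,dy=-2->D
  (7,9):dx=+1,dy=-15->D; (7,10):dx=+5,dy=-7->D; (8,9):dx=-6,dy=-13->C; (8,10):dx=-2,dy=-5->C
  (9,10):dx=+4,dy=+8->C
Step 2: C = 20, D = 25, total pairs = 45.
Step 3: tau = (C - D)/(n(n-1)/2) = (20 - 25)/45 = -0.111111.
Step 4: Exact two-sided p-value (enumerate n! = 3628800 permutations of y under H0): p = 0.727490.
Step 5: alpha = 0.1. fail to reject H0.

tau_b = -0.1111 (C=20, D=25), p = 0.727490, fail to reject H0.


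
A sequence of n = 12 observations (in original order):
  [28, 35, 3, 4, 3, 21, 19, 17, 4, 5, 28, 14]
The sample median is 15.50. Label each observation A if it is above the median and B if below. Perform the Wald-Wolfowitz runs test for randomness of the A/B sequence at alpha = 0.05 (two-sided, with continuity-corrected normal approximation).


Step 1: Compute median = 15.50; label A = above, B = below.
Labels in order: AABBBAAABBAB  (n_A = 6, n_B = 6)
Step 2: Count runs R = 6.
Step 3: Under H0 (random ordering), E[R] = 2*n_A*n_B/(n_A+n_B) + 1 = 2*6*6/12 + 1 = 7.0000.
        Var[R] = 2*n_A*n_B*(2*n_A*n_B - n_A - n_B) / ((n_A+n_B)^2 * (n_A+n_B-1)) = 4320/1584 = 2.7273.
        SD[R] = 1.6514.
Step 4: Continuity-corrected z = (R + 0.5 - E[R]) / SD[R] = (6 + 0.5 - 7.0000) / 1.6514 = -0.3028.
Step 5: Two-sided p-value via normal approximation = 2*(1 - Phi(|z|)) = 0.762069.
Step 6: alpha = 0.05. fail to reject H0.

R = 6, z = -0.3028, p = 0.762069, fail to reject H0.


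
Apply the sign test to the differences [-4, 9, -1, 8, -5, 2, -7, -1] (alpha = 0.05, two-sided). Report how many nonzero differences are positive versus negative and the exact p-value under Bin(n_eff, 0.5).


Step 1: Discard zero differences. Original n = 8; n_eff = number of nonzero differences = 8.
Nonzero differences (with sign): -4, +9, -1, +8, -5, +2, -7, -1
Step 2: Count signs: positive = 3, negative = 5.
Step 3: Under H0: P(positive) = 0.5, so the number of positives S ~ Bin(8, 0.5).
Step 4: Two-sided exact p-value = sum of Bin(8,0.5) probabilities at or below the observed probability = 0.726562.
Step 5: alpha = 0.05. fail to reject H0.

n_eff = 8, pos = 3, neg = 5, p = 0.726562, fail to reject H0.


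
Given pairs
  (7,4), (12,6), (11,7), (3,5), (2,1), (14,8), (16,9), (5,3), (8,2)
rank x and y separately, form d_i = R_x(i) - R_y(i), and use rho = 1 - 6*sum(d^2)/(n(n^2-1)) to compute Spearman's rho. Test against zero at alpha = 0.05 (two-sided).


Step 1: Rank x and y separately (midranks; no ties here).
rank(x): 7->4, 12->7, 11->6, 3->2, 2->1, 14->8, 16->9, 5->3, 8->5
rank(y): 4->4, 6->6, 7->7, 5->5, 1->1, 8->8, 9->9, 3->3, 2->2
Step 2: d_i = R_x(i) - R_y(i); compute d_i^2.
  (4-4)^2=0, (7-6)^2=1, (6-7)^2=1, (2-5)^2=9, (1-1)^2=0, (8-8)^2=0, (9-9)^2=0, (3-3)^2=0, (5-2)^2=9
sum(d^2) = 20.
Step 3: rho = 1 - 6*20 / (9*(9^2 - 1)) = 1 - 120/720 = 0.833333.
Step 4: Under H0, t = rho * sqrt((n-2)/(1-rho^2)) = 3.9886 ~ t(7).
Step 5: Two-sided p-value from the t-distribution with 7 df = 0.005266.
Step 6: alpha = 0.05. reject H0.

rho = 0.8333, p = 0.005266, reject H0 at alpha = 0.05.


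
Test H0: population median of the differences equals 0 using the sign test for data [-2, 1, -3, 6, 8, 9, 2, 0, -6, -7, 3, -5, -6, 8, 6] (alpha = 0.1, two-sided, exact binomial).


Step 1: Discard zero differences. Original n = 15; n_eff = number of nonzero differences = 14.
Nonzero differences (with sign): -2, +1, -3, +6, +8, +9, +2, -6, -7, +3, -5, -6, +8, +6
Step 2: Count signs: positive = 8, negative = 6.
Step 3: Under H0: P(positive) = 0.5, so the number of positives S ~ Bin(14, 0.5).
Step 4: Two-sided exact p-value = sum of Bin(14,0.5) probabilities at or below the observed probability = 0.790527.
Step 5: alpha = 0.1. fail to reject H0.

n_eff = 14, pos = 8, neg = 6, p = 0.790527, fail to reject H0.
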